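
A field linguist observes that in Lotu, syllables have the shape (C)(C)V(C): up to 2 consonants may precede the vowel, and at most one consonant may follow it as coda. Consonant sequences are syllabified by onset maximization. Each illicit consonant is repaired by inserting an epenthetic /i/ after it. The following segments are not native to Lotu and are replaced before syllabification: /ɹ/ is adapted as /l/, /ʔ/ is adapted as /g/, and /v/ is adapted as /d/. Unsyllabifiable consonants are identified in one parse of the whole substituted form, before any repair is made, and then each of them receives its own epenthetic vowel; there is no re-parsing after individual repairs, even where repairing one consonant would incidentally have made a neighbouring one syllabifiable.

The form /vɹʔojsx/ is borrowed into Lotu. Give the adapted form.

Substitution: /v/ → /d/, /ɹ/ → /l/, /ʔ/ → /g/, giving /dlgojsx/.
The consonants /d/, /s/, /x/ cannot be parsed into a legal (C)(C)V(C) syllable (at most one coda consonant is licensed; onsets may contain at most 2 consonants).
Each unlicensed consonant becomes the onset of a new syllable: /d/ → /di/, /s/ → /si/, /x/ → /xi/.

dilgojsixi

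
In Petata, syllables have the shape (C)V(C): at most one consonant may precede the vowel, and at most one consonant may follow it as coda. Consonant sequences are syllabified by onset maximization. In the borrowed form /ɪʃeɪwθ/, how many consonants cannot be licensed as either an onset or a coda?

1

Syllabifying with onset maximization leaves /θ/ stranded (at most one coda consonant is licensed; onsets are limited to one consonant).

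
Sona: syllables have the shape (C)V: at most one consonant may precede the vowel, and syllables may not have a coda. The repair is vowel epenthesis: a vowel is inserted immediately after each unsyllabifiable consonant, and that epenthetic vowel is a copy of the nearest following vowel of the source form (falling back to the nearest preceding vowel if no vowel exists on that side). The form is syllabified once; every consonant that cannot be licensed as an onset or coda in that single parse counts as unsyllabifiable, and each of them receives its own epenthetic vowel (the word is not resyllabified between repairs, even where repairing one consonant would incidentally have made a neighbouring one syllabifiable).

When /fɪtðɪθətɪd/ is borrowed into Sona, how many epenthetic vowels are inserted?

The unsyllabifiable consonants are /t/, /d/; each receives one epenthetic vowel.

2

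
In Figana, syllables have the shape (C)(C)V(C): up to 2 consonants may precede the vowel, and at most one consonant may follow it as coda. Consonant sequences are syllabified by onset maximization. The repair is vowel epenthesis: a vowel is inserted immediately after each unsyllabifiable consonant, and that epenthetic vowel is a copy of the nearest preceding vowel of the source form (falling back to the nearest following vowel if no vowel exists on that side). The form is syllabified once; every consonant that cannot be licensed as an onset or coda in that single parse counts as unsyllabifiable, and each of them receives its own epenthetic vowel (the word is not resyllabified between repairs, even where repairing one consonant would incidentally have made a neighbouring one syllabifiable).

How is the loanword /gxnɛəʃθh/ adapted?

gɛxnɛəʃθəhə

Under (C)(C)V(C), the unsyllabifiable consonants are /g/, /θ/, /h/ (at most one coda consonant is licensed; onsets may contain at most 2 consonants).
Inserting the epenthetic vowel yields /g/ → /gɛ/, /θ/ → /θə/, /h/ → /hə/.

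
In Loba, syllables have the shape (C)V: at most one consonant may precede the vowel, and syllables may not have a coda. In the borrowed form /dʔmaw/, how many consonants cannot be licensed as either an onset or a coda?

3

Under (C)V, the unsyllabifiable consonants are /d/, /ʔ/, /w/ (no codas are permitted; onsets are limited to one consonant).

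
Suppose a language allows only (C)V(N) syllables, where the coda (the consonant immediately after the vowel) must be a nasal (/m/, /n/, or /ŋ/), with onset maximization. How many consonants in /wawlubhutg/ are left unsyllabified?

Under (C)V(N), the unsyllabifiable consonants are /w/, /b/, /t/, /g/ (only a nasal (/m/, /n/, or /ŋ/) is licensed in coda position; onsets are limited to one consonant).

4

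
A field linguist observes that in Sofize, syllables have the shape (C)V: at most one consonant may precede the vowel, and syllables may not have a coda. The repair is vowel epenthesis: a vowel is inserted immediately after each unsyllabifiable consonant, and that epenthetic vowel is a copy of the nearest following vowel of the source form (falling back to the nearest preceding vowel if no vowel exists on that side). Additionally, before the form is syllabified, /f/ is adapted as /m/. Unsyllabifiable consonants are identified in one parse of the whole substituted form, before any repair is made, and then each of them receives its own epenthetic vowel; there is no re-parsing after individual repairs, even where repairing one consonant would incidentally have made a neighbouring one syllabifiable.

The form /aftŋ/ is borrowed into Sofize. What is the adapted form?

amataŋa

Substitution: /f/ → /m/, giving /amtŋ/.
Under (C)V, the unsyllabifiable consonants are /m/, /t/, /ŋ/ (no codas are permitted; onsets are limited to one consonant).
Inserting the epenthetic vowel yields /m/ → /ma/, /t/ → /ta/, /ŋ/ → /ŋa/.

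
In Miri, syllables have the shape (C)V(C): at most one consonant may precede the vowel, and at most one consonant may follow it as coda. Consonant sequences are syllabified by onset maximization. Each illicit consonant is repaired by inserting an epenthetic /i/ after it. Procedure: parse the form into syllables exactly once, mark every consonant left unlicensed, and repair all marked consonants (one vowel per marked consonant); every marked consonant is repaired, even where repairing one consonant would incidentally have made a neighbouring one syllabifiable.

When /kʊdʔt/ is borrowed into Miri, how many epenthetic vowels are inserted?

The unsyllabifiable consonants are /ʔ/, /t/; each receives one epenthetic vowel.

2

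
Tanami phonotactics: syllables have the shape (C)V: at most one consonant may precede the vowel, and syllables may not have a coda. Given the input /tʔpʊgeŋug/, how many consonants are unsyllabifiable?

3

The consonants /t/, /ʔ/, /g/ cannot be parsed into a legal (C)V syllable (no codas are permitted; onsets are limited to one consonant).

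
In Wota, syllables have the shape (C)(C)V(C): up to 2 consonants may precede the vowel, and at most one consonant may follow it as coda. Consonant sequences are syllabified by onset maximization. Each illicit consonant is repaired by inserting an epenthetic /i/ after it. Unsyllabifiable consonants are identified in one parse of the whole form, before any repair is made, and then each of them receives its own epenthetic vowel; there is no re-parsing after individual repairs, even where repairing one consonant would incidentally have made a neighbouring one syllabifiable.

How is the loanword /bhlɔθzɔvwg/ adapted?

Syllabifying with onset maximization leaves /b/, /w/, /g/ stranded (at most one coda consonant is licensed; onsets may contain at most 2 consonants).
Each unlicensed consonant becomes the onset of a new syllable: /b/ → /bi/, /w/ → /wi/, /g/ → /gi/.

bihlɔθzɔvwigi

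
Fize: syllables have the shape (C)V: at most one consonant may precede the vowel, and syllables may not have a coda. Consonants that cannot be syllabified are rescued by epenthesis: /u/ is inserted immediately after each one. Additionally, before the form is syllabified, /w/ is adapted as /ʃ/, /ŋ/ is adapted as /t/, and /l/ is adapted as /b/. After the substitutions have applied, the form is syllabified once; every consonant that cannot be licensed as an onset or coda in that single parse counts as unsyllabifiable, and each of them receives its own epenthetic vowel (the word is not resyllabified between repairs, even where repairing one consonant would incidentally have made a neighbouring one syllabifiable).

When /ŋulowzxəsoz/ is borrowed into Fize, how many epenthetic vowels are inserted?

3

After substitution the input is /tuboʃzxəsoz/.
The unsyllabifiable consonants are /ʃ/, /z/, /z/; each receives one epenthetic vowel.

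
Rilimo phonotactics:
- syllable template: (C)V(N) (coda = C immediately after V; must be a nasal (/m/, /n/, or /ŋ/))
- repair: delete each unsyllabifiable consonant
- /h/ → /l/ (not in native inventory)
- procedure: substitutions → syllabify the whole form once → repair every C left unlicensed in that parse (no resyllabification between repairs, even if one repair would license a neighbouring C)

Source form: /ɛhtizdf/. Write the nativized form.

Substitution: /h/ → /l/, giving /ɛltizdf/.
Syllabifying with onset maximization leaves /l/, /z/, /d/, /f/ stranded (only a nasal (/m/, /n/, or /ŋ/) is licensed in coda position; onsets are limited to one consonant).
Each unlicensed consonant is deleted: /l/, /z/, /d/, /f/.

ɛti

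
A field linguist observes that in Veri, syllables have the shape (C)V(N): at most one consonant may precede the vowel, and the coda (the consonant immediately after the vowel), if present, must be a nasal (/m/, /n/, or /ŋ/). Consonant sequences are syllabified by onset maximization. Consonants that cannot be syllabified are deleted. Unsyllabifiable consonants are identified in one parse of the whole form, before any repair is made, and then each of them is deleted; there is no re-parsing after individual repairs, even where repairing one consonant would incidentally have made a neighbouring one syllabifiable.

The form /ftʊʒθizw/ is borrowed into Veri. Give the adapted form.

tʊθi

Syllabifying with onset maximization leaves /f/, /ʒ/, /z/, /w/ stranded (only a nasal (/m/, /n/, or /ŋ/) is licensed in coda position; onsets are limited to one consonant).
Deletion applies to /f/, /ʒ/, /z/, /w/.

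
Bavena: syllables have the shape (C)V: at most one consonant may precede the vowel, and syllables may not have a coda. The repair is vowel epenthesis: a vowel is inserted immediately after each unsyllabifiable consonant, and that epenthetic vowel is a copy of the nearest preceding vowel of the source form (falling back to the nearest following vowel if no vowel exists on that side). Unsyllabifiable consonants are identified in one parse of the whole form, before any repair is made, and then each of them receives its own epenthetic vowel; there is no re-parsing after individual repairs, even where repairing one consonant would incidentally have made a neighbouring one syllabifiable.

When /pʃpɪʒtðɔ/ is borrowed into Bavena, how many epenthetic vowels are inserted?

The unsyllabifiable consonants are /p/, /ʃ/, /ʒ/, /t/; each receives one epenthetic vowel.

4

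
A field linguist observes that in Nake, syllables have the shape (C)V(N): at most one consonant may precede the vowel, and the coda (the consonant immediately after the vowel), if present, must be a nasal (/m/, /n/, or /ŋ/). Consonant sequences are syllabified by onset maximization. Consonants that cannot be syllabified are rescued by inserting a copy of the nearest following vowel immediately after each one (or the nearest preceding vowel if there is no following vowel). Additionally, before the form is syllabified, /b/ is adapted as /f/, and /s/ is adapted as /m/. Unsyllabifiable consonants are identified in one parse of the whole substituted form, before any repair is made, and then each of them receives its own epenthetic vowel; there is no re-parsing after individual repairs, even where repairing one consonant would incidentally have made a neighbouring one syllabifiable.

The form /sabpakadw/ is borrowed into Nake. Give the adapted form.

Substitution: /s/ → /m/, /b/ → /f/, giving /mafpakadw/.
Syllabifying with onset maximization leaves /f/, /d/, /w/ stranded (only a nasal (/m/, /n/, or /ŋ/) is licensed in coda position; onsets are limited to one consonant).
Each unlicensed consonant becomes the onset of a new syllable: /f/ → /fa/, /d/ → /da/, /w/ → /wa/.

mafapakadawa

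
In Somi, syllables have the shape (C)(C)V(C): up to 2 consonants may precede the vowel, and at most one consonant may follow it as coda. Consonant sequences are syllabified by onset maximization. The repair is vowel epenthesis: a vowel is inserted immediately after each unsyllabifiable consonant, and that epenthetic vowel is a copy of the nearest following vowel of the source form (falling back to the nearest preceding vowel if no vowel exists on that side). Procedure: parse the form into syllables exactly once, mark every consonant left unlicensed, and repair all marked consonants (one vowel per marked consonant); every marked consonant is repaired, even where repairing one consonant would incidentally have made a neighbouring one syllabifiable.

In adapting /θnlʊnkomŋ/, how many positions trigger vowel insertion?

2

The unsyllabifiable consonants are /θ/, /ŋ/; each receives one epenthetic vowel.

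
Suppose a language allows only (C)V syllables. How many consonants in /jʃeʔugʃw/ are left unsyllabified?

4

Under (C)V, the unsyllabifiable consonants are /j/, /g/, /ʃ/, /w/ (no codas are permitted; onsets are limited to one consonant).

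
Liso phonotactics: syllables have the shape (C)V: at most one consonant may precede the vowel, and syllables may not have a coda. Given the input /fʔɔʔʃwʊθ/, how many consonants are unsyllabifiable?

4

Syllabifying with onset maximization leaves /f/, /ʔ/, /ʃ/, /θ/ stranded (no codas are permitted; onsets are limited to one consonant).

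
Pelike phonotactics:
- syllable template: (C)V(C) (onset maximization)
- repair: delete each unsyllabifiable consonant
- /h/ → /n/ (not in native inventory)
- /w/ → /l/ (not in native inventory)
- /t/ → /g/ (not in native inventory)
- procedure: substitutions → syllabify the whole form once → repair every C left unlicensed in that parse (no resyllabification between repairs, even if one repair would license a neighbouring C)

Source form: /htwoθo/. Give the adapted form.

Substitution: /h/ → /n/, /t/ → /g/, /w/ → /l/, giving /ngloθo/.
The consonants /n/, /g/ cannot be parsed into a legal (C)V(C) syllable (at most one coda consonant is licensed; onsets are limited to one consonant).
Deleting the stranded consonants removes /n/, /g/.

loθo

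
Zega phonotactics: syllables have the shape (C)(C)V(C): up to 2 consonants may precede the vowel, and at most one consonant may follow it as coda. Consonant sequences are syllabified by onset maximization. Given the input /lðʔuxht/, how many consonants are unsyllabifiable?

3

Under (C)(C)V(C), the unsyllabifiable consonants are /l/, /h/, /t/ (at most one coda consonant is licensed; onsets may contain at most 2 consonants).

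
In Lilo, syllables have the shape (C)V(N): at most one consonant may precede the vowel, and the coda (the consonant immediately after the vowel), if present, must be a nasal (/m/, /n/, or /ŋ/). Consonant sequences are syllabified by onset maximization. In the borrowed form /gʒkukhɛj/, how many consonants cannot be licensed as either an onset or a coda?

Under (C)V(N), the unsyllabifiable consonants are /g/, /ʒ/, /k/, /j/ (only a nasal (/m/, /n/, or /ŋ/) is licensed in coda position; onsets are limited to one consonant).

4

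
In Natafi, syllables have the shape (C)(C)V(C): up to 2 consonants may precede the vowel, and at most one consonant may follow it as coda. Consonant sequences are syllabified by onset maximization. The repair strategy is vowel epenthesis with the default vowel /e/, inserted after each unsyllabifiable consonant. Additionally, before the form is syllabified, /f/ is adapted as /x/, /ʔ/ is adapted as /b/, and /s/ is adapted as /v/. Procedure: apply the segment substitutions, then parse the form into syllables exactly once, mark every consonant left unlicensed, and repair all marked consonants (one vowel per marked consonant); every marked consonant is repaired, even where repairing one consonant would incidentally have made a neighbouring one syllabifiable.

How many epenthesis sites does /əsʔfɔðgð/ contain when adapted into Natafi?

2

After substitution the input is /əvbxɔðgð/.
The unsyllabifiable consonants are /g/, /ð/; each receives one epenthetic vowel.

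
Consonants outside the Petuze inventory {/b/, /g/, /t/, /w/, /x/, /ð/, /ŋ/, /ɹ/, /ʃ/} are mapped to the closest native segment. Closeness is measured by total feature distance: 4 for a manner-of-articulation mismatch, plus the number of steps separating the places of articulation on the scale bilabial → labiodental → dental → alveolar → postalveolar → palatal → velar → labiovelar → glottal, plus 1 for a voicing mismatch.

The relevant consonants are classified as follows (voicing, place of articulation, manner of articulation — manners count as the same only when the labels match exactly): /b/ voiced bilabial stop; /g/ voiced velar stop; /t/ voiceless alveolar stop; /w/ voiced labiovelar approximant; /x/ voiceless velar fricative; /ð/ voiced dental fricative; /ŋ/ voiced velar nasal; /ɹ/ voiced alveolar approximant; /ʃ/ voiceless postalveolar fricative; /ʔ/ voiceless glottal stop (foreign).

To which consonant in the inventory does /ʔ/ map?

/g/ is closest: same manner (stop), place distance 2 (glottal→velar), voicing differs (+1); total 3. Next closest is /t/ at distance 5.

g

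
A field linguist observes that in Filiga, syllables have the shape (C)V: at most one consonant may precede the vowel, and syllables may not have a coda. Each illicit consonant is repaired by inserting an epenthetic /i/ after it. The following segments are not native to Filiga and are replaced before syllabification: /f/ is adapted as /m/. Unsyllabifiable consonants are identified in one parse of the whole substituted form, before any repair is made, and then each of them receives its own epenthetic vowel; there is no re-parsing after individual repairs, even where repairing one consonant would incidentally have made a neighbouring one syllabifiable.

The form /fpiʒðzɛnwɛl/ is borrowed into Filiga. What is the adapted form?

Substitution: /f/ → /m/, giving /mpiʒðzɛnwɛl/.
Syllabifying with onset maximization leaves /m/, /ʒ/, /ð/, /n/, /l/ stranded (no codas are permitted; onsets are limited to one consonant).
Each unlicensed consonant becomes the onset of a new syllable: /m/ → /mi/, /ʒ/ → /ʒi/, /ð/ → /ði/, /n/ → /ni/, /l/ → /li/.

mipiʒiðizɛniwɛli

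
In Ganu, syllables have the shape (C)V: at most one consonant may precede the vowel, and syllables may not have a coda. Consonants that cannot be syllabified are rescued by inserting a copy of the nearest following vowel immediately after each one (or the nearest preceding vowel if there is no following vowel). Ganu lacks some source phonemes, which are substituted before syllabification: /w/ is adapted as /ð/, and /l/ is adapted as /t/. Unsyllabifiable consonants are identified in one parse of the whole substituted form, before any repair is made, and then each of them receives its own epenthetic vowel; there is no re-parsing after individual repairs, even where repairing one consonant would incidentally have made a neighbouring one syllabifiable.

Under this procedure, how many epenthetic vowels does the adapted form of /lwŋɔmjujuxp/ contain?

5

After substitution the input is /tðŋɔmjujuxp/.
The unsyllabifiable consonants are /t/, /ð/, /m/, /x/, /p/; each receives one epenthetic vowel.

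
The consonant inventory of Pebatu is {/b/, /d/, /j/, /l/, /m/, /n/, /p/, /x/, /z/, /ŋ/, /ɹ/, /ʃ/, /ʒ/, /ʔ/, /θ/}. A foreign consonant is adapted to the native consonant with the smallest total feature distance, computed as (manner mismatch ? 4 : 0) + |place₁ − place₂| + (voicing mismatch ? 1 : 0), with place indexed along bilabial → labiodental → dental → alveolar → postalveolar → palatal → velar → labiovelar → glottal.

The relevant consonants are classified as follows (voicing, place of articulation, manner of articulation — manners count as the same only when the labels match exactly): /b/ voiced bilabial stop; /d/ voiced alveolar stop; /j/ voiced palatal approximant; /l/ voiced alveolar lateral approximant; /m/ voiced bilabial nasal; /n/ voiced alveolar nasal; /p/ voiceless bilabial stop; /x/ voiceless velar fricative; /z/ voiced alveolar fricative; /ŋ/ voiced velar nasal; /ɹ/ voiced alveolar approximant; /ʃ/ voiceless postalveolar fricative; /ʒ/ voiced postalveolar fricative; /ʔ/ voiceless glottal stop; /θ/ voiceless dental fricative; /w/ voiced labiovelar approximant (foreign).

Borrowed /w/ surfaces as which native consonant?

/j/ is closest: same manner (approximant), place distance 2 (labiovelar→palatal), same voicing; total 2. Next closest is /ɹ/ at distance 4.

j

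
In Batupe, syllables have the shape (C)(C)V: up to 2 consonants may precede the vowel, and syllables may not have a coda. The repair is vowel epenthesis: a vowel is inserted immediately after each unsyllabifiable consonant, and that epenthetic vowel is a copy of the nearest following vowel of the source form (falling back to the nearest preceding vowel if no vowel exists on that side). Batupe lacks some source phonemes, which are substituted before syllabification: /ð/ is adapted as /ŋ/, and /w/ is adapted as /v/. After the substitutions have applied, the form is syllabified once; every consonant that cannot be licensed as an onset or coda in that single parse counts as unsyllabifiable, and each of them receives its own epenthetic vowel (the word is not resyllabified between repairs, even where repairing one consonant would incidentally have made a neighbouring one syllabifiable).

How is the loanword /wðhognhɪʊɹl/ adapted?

voŋhogɪnhɪʊɹʊlʊ

Substitution: /w/ → /v/, /ð/ → /ŋ/, giving /vŋhognhɪʊɹl/.
Under (C)(C)V, the unsyllabifiable consonants are /v/, /g/, /ɹ/, /l/ (no codas are permitted; onsets may contain at most 2 consonants).
Inserting the epenthetic vowel yields /v/ → /vo/, /g/ → /gɪ/, /ɹ/ → /ɹʊ/, /l/ → /lʊ/.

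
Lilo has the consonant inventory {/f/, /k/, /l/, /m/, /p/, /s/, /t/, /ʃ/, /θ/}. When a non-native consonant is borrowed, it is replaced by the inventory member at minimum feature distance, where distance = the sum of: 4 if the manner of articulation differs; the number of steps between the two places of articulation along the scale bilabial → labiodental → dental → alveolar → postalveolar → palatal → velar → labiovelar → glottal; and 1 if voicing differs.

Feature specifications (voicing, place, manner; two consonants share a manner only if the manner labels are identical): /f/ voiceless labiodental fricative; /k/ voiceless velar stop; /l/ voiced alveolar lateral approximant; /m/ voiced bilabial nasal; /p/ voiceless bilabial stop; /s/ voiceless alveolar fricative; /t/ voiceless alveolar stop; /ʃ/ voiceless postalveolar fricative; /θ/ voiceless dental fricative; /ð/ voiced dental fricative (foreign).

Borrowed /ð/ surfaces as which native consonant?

θ

/θ/ is closest: same manner (fricative), place distance 0 (dental→dental), voicing differs (+1); total 1. Next closest is /f/ at distance 2.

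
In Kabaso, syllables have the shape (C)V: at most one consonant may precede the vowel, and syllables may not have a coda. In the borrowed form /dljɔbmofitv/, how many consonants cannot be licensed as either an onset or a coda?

The consonants /d/, /l/, /b/, /t/, /v/ cannot be parsed into a legal (C)V syllable (no codas are permitted; onsets are limited to one consonant).

5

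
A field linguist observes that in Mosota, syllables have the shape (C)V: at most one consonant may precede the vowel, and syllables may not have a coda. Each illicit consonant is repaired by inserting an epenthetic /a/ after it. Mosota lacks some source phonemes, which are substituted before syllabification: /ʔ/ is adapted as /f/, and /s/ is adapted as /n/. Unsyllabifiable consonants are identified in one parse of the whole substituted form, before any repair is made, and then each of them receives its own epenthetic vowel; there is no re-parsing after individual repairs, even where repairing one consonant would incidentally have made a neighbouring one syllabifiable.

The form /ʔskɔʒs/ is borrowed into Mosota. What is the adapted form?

Substitution: /ʔ/ → /f/, /s/ → /n/, giving /fnkɔʒn/.
Under (C)V, the unsyllabifiable consonants are /f/, /n/, /ʒ/, /n/ (no codas are permitted; onsets are limited to one consonant).
Inserting the epenthetic vowel yields /f/ → /fa/, /n/ → /na/, /ʒ/ → /ʒa/, /n/ → /na/.

fanakɔʒana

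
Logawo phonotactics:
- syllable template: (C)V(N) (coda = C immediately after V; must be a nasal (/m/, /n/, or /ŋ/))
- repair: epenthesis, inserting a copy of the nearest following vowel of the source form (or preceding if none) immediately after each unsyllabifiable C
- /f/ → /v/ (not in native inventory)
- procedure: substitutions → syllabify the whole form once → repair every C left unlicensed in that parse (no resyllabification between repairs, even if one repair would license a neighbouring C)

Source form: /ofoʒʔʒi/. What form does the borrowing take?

ovoʒiʔiʒi

Substitution: /f/ → /v/, giving /ovoʒʔʒi/.
Under (C)V(N), the unsyllabifiable consonants are /ʒ/, /ʔ/ (only a nasal (/m/, /n/, or /ŋ/) is licensed in coda position; onsets are limited to one consonant).
Each unlicensed consonant becomes the onset of a new syllable: /ʒ/ → /ʒi/, /ʔ/ → /ʔi/.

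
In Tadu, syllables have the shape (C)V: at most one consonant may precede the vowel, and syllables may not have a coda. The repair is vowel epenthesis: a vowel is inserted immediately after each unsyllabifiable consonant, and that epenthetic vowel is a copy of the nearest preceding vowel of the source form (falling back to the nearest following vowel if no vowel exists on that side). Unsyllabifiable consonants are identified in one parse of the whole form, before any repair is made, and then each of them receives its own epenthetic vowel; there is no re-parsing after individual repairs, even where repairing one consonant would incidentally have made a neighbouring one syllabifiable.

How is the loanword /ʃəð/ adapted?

Syllabifying with onset maximization leaves /ð/ stranded (no codas are permitted; onsets are limited to one consonant).
Epenthesis after each stranded consonant: /ð/ → /ðə/.

ʃəðə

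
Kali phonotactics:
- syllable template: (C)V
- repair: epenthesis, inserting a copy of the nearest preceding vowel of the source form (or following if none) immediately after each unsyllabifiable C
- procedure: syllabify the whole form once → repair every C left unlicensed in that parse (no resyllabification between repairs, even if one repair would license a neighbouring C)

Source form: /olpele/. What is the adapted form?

The consonants /l/ cannot be parsed into a legal (C)V syllable (no codas are permitted; onsets are limited to one consonant).
Each unlicensed consonant becomes the onset of a new syllable: /l/ → /lo/.

olopele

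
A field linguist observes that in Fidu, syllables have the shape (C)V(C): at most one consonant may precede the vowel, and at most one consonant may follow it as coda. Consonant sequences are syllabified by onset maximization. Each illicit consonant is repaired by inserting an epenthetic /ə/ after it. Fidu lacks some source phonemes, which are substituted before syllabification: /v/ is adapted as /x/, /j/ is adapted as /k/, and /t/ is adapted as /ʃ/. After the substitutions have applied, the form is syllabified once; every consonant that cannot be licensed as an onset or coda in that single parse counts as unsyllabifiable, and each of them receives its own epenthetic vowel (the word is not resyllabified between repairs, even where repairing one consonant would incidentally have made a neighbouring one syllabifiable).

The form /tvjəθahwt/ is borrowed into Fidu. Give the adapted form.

ʃəxəkəθahwəʃə

Substitution: /t/ → /ʃ/, /v/ → /x/, /j/ → /k/, giving /ʃxkəθahwʃ/.
The consonants /ʃ/, /x/, /w/, /ʃ/ cannot be parsed into a legal (C)V(C) syllable (at most one coda consonant is licensed; onsets are limited to one consonant).
Inserting the epenthetic vowel yields /ʃ/ → /ʃə/, /x/ → /xə/, /w/ → /wə/, /ʃ/ → /ʃə/.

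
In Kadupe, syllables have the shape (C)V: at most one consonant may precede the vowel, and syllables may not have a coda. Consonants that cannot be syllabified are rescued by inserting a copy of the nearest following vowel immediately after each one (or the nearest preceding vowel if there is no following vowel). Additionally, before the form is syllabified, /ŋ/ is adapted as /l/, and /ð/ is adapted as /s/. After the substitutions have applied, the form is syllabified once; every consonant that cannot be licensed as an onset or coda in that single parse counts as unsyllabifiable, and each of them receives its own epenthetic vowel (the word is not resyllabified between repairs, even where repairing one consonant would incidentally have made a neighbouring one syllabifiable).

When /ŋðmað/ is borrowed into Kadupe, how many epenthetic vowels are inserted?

3

After substitution the input is /lsmas/.
The unsyllabifiable consonants are /l/, /s/, /s/; each receives one epenthetic vowel.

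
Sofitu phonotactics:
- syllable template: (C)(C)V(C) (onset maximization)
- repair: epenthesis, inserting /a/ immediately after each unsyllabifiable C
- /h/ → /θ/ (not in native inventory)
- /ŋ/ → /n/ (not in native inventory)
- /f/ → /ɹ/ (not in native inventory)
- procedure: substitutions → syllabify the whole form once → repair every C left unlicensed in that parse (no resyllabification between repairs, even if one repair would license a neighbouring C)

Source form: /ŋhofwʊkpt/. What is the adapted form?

nθoɹwʊkpata

Substitution: /ŋ/ → /n/, /h/ → /θ/, /f/ → /ɹ/, giving /nθoɹwʊkpt/.
Syllabifying with onset maximization leaves /p/, /t/ stranded (at most one coda consonant is licensed; onsets may contain at most 2 consonants).
Inserting the epenthetic vowel yields /p/ → /pa/, /t/ → /ta/.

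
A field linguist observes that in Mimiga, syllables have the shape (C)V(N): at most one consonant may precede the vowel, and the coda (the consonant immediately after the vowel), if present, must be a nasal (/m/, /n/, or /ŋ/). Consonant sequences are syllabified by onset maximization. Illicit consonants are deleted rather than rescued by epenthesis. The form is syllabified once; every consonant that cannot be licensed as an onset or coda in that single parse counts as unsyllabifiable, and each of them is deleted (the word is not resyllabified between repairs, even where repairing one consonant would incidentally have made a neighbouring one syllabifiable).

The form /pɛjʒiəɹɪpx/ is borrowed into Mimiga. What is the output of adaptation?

pɛʒiəɹɪ

The consonants /j/, /p/, /x/ cannot be parsed into a legal (C)V(N) syllable (only a nasal (/m/, /n/, or /ŋ/) is licensed in coda position; onsets are limited to one consonant).
Each unlicensed consonant is deleted: /j/, /p/, /x/.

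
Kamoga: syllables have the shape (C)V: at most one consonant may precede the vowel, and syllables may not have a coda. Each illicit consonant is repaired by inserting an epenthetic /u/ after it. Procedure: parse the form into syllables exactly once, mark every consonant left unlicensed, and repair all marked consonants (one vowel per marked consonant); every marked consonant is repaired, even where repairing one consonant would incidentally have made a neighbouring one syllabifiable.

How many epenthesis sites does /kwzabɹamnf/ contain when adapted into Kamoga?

The unsyllabifiable consonants are /k/, /w/, /b/, /m/, /n/, /f/; each receives one epenthetic vowel.

6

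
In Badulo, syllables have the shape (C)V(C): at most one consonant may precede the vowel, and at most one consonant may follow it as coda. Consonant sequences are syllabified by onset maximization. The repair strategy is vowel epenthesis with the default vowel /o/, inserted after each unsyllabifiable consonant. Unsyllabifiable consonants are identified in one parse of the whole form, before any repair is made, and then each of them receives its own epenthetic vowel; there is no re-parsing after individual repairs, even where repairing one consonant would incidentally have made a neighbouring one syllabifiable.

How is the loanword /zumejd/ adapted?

zumejdo

Syllabifying with onset maximization leaves /d/ stranded (at most one coda consonant is licensed; onsets are limited to one consonant).
Epenthesis after each stranded consonant: /d/ → /do/.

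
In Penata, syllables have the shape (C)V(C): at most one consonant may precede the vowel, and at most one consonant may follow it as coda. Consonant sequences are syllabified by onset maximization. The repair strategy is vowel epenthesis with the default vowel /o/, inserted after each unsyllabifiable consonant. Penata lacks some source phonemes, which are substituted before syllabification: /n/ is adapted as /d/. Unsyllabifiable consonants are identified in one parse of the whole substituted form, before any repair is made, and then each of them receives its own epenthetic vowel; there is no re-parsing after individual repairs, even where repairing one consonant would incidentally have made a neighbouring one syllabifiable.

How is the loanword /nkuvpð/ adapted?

Substitution: /n/ → /d/, giving /dkuvpð/.
Syllabifying with onset maximization leaves /d/, /p/, /ð/ stranded (at most one coda consonant is licensed; onsets are limited to one consonant).
Epenthesis after each stranded consonant: /d/ → /do/, /p/ → /po/, /ð/ → /ðo/.

dokuvpoðo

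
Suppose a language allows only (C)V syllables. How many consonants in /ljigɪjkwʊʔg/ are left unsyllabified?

5

Under (C)V, the unsyllabifiable consonants are /l/, /j/, /k/, /ʔ/, /g/ (no codas are permitted; onsets are limited to one consonant).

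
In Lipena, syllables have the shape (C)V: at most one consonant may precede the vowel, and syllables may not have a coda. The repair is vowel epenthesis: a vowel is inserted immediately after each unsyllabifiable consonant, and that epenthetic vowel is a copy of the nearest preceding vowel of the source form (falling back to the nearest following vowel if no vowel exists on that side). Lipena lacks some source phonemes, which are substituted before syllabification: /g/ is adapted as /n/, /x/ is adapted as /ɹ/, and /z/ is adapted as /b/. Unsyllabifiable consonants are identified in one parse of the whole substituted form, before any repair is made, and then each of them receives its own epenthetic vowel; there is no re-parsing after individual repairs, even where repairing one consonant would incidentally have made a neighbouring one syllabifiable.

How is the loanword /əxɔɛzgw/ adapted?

Substitution: /x/ → /ɹ/, /z/ → /b/, /g/ → /n/, giving /əɹɔɛbnw/.
Syllabifying with onset maximization leaves /b/, /n/, /w/ stranded (no codas are permitted; onsets are limited to one consonant).
Each unlicensed consonant becomes the onset of a new syllable: /b/ → /bɛ/, /n/ → /nɛ/, /w/ → /wɛ/.

əɹɔɛbɛnɛwɛ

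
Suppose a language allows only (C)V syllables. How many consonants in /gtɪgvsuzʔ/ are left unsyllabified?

Syllabifying with onset maximization leaves /g/, /g/, /v/, /z/, /ʔ/ stranded (no codas are permitted; onsets are limited to one consonant).

5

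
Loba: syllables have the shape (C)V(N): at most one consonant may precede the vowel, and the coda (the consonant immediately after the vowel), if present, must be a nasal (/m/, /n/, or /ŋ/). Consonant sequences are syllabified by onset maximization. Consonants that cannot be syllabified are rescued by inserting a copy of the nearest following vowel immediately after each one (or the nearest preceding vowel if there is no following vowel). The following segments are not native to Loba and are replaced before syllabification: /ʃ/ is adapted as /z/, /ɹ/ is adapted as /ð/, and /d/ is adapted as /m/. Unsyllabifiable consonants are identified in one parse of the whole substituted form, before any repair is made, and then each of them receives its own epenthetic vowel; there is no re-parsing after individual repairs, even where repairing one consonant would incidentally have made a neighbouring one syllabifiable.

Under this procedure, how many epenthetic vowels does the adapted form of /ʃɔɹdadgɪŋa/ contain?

1

After substitution the input is /zɔðmamgɪŋa/.
The unsyllabifiable consonants are /ð/; each receives one epenthetic vowel.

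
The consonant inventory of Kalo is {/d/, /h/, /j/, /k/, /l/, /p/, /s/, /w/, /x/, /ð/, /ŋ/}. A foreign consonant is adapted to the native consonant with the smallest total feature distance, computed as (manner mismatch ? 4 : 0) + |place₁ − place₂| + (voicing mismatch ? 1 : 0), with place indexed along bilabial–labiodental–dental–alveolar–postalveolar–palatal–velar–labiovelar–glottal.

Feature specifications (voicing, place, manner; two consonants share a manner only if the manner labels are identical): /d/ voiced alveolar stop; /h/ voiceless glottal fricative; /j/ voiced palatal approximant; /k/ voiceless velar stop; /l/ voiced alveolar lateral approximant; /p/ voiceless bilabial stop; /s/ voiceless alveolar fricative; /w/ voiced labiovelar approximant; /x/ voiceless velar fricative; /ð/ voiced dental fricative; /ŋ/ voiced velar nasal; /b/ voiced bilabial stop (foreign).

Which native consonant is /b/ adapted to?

p

/p/ is closest: same manner (stop), place distance 0 (bilabial→bilabial), voicing differs (+1); total 1. Next closest is /d/ at distance 3.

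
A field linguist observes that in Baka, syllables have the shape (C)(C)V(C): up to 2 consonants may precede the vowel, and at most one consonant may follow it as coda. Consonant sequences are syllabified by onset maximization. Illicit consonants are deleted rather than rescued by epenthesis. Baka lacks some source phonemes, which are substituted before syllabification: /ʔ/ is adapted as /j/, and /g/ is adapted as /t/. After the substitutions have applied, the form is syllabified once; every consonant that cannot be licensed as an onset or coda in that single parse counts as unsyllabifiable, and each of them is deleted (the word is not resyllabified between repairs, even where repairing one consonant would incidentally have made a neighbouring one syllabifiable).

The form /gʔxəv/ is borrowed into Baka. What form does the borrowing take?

jxəv

Substitution: /g/ → /t/, /ʔ/ → /j/, giving /tjxəv/.
The consonants /t/ cannot be parsed into a legal (C)(C)V(C) syllable (at most one coda consonant is licensed; onsets may contain at most 2 consonants).
Deleting the stranded consonants removes /t/.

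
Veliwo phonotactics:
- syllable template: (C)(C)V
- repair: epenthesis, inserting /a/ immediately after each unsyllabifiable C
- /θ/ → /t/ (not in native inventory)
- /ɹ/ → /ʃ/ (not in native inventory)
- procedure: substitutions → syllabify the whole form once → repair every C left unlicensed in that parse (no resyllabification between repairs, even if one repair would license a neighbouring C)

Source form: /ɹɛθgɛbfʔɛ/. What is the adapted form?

ʃɛtgɛbafʔɛ

Substitution: /ɹ/ → /ʃ/, /θ/ → /t/, giving /ʃɛtgɛbfʔɛ/.
Syllabifying with onset maximization leaves /b/ stranded (no codas are permitted; onsets may contain at most 2 consonants).
Epenthesis after each stranded consonant: /b/ → /ba/.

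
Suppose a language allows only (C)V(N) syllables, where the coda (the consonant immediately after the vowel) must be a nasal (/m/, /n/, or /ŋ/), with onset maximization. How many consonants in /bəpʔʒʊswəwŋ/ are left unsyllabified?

The consonants /p/, /ʔ/, /s/, /w/, /ŋ/ cannot be parsed into a legal (C)V(N) syllable (only a nasal (/m/, /n/, or /ŋ/) is licensed in coda position; onsets are limited to one consonant).

5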